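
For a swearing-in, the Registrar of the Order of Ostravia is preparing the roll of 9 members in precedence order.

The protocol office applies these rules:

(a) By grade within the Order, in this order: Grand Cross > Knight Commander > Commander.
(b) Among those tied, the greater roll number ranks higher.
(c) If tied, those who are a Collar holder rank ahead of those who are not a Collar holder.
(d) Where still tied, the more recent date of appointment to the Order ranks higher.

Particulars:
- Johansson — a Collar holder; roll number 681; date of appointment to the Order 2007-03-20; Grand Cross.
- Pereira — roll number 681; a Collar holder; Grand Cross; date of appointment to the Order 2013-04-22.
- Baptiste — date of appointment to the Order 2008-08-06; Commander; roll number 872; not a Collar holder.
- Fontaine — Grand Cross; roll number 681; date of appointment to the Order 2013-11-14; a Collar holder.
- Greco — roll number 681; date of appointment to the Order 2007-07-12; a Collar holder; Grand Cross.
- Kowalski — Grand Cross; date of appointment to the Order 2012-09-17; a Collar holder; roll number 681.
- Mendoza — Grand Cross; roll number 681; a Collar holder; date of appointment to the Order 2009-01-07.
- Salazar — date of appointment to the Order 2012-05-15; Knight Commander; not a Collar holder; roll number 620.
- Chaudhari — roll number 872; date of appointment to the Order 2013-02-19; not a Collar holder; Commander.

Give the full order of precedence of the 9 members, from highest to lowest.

Fontaine, Pereira, Kowalski, Mendoza, Greco, Johansson, Salazar, Chaudhari, Baptiste

By grade within the Order: Fontaine, Pereira, Kowalski, Mendoza, Greco and Johansson (Grand Cross); then Salazar (Knight Commander); then Chaudhari and Baptiste (Commander).
Fontaine, Pereira, Kowalski, Mendoza, Greco and Johansson all have roll number 681, so the next rule applies.
Fontaine, Pereira, Kowalski, Mendoza, Greco and Johansson are each a Collar holder, so the next rule applies.
Among Fontaine, Pereira, Kowalski, Mendoza, Greco and Johansson, by date of appointment to the Order (later first): Fontaine (2013-11-14) before Pereira (2013-04-22) before Kowalski (2012-09-17) before Mendoza (2009-01-07) before Greco (2007-07-12) before Johansson (2007-03-20).
Chaudhari and Baptiste both have roll number 872, so the next rule applies.
Chaudhari and Baptiste are each not a Collar holder, so the next rule applies.
Among Chaudhari and Baptiste, by date of appointment to the Order (later first): Chaudhari (2013-02-19) before Baptiste (2008-08-06).
Full order: Fontaine, Pereira, Kowalski, Mendoza, Greco, Johansson, Salazar, Chaudhari, Baptiste.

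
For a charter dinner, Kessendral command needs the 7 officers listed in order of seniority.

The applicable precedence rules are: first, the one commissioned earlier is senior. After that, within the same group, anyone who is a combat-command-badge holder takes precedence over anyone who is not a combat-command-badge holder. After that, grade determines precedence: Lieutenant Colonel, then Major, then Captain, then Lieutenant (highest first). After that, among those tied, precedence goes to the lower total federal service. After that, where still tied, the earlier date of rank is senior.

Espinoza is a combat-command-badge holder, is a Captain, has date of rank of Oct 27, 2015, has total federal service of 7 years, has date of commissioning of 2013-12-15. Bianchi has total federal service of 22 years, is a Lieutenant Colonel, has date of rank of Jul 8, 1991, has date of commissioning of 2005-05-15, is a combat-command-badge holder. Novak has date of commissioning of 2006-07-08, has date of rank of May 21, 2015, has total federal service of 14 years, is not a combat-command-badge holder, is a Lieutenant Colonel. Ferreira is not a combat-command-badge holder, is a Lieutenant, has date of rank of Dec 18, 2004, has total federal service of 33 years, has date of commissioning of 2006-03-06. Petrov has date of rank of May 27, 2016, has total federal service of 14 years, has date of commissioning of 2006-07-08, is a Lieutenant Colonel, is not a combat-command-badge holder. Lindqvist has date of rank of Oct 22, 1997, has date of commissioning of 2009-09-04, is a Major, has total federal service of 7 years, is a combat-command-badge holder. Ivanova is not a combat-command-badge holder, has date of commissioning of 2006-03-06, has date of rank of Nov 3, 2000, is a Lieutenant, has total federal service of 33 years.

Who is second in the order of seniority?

By date of commissioning (earlier first): Bianchi (2005-05-15); then Ivanova and Ferreira (both 2006-03-06); then Novak and Petrov (both 2006-07-08); then Lindqvist (2009-09-04); then Espinoza (2013-12-15).
Ivanova and Ferreira are each not a combat-command-badge holder, so the next rule applies.
Ivanova and Ferreira are each Lieutenant, so the next rule applies.
Ivanova and Ferreira both have total federal service 33 years, so the next rule applies.
Among Ivanova and Ferreira, by date of rank (earlier first): Ivanova (Nov 3, 2000) before Ferreira (Dec 18, 2004).
Novak and Petrov are each not a combat-command-badge holder, so the next rule applies.
Novak and Petrov are each Lieutenant Colonel, so the next rule applies.
Novak and Petrov both have total federal service 14 years, so the next rule applies.
Among Novak and Petrov, by date of rank (earlier first): Novak (May 21, 2015) before Petrov (May 27, 2016).
Order: Bianchi, Ivanova, Ferreira, Novak, Petrov, Lindqvist, Espinoza.

Ivanova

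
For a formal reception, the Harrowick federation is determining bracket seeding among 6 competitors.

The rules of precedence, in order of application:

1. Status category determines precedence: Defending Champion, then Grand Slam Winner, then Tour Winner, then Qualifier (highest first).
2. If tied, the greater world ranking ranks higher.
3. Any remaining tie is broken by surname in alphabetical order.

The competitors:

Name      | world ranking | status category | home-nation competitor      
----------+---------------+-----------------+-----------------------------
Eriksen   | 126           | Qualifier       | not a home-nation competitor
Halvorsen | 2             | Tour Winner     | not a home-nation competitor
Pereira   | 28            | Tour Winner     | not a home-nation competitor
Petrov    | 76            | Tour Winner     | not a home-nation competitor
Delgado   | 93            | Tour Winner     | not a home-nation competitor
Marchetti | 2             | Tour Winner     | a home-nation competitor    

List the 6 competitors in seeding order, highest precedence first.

By status category: Delgado, Petrov, Pereira, Halvorsen and Marchetti (Tour Winner); then Eriksen (Qualifier).
Among Delgado, Petrov, Pereira, Halvorsen and Marchetti, by world ranking (higher first): Delgado (93) before Petrov (76) before Pereira (28) before Halvorsen and Marchetti (2).
Among Halvorsen and Marchetti, alphabetically by surname: Halvorsen before Marchetti.
Full order: Delgado, Petrov, Pereira, Halvorsen, Marchetti, Eriksen.

Delgado, Petrov, Pereira, Halvorsen, Marchetti, Eriksen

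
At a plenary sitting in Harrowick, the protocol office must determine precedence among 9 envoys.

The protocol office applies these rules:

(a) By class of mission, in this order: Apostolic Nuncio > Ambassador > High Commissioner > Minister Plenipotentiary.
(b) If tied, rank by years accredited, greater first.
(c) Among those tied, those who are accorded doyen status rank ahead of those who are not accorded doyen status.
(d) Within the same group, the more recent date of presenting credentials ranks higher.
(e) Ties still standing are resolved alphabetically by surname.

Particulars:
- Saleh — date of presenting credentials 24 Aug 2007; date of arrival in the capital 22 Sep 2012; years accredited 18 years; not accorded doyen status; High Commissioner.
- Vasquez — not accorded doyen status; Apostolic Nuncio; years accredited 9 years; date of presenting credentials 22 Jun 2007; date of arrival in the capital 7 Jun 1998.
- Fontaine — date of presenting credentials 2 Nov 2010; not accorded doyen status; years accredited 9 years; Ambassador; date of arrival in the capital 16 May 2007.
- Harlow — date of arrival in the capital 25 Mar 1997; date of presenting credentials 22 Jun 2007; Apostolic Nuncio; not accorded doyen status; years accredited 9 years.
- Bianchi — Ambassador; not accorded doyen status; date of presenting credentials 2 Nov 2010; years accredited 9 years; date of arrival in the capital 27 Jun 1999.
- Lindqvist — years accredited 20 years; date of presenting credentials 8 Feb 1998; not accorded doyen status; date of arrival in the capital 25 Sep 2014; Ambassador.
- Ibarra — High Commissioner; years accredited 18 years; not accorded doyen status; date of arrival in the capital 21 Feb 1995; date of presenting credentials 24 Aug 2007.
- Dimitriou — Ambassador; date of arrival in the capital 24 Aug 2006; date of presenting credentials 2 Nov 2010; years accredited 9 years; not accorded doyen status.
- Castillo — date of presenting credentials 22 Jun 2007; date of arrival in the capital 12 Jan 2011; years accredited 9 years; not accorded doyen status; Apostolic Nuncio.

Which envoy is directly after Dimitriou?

Fontaine

By class of mission: Castillo, Harlow and Vasquez (Apostolic Nuncio); then Lindqvist, Bianchi, Dimitriou and Fontaine (Ambassador); then Ibarra and Saleh (High Commissioner).
Castillo, Harlow and Vasquez all have years accredited 9 years, so the next rule applies.
Castillo, Harlow and Vasquez are each not accorded doyen status, so the next rule applies.
Castillo, Harlow and Vasquez all have date of presenting credentials 22 Jun 2007, so the next rule applies.
Among Castillo, Harlow and Vasquez, alphabetically by surname: Castillo before Harlow before Vasquez.
Among Lindqvist, Bianchi, Dimitriou and Fontaine, by years accredited (higher first): Lindqvist (20 years) before Bianchi, Dimitriou and Fontaine (9 years).
Bianchi, Dimitriou and Fontaine are each not accorded doyen status, so the next rule applies.
Bianchi, Dimitriou and Fontaine all have date of presenting credentials 2 Nov 2010, so the next rule applies.
Among Bianchi, Dimitriou and Fontaine, alphabetically by surname: Bianchi before Dimitriou before Fontaine.
Ibarra and Saleh both have years accredited 18 years, so the next rule applies.
Ibarra and Saleh are each not accorded doyen status, so the next rule applies.
Ibarra and Saleh both have date of presenting credentials 24 Aug 2007, so the next rule applies.
Among Ibarra and Saleh, alphabetically by surname: Ibarra before Saleh.
Order: Castillo, Harlow, Vasquez, Lindqvist, Bianchi, Dimitriou, Fontaine, Ibarra, Saleh.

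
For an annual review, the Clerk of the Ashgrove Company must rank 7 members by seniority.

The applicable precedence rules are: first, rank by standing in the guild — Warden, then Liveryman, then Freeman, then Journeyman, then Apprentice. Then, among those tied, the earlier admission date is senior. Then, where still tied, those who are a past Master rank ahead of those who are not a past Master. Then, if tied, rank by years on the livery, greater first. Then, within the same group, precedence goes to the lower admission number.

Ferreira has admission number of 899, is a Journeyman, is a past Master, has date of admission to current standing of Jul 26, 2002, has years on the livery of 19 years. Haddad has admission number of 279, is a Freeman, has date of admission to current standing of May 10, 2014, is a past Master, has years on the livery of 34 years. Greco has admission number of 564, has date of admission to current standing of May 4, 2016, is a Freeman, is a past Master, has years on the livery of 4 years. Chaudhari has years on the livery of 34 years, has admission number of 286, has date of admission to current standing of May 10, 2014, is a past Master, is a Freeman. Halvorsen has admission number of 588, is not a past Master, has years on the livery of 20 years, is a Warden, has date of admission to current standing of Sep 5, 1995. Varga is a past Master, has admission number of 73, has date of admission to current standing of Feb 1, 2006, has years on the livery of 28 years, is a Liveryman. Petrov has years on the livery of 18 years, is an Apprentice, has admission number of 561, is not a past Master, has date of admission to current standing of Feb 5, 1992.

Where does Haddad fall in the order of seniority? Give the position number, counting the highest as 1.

By standing in the guild: Halvorsen (Warden); then Varga (Liveryman); then Haddad, Chaudhari and Greco (Freeman); then Ferreira (Journeyman); then Petrov (Apprentice).
Among Haddad, Chaudhari and Greco, by date of admission to current standing (earlier first): Haddad and Chaudhari (May 10, 2014) before Greco (May 4, 2016).
Haddad and Chaudhari are each a past Master, so the next rule applies.
Haddad and Chaudhari both have years on the livery 34 years, so the next rule applies.
Among Haddad and Chaudhari, by admission number (lower first): Haddad (279) before Chaudhari (286).
Order: Halvorsen, Varga, Haddad, Chaudhari, Greco, Ferreira, Petrov. So position 3.

3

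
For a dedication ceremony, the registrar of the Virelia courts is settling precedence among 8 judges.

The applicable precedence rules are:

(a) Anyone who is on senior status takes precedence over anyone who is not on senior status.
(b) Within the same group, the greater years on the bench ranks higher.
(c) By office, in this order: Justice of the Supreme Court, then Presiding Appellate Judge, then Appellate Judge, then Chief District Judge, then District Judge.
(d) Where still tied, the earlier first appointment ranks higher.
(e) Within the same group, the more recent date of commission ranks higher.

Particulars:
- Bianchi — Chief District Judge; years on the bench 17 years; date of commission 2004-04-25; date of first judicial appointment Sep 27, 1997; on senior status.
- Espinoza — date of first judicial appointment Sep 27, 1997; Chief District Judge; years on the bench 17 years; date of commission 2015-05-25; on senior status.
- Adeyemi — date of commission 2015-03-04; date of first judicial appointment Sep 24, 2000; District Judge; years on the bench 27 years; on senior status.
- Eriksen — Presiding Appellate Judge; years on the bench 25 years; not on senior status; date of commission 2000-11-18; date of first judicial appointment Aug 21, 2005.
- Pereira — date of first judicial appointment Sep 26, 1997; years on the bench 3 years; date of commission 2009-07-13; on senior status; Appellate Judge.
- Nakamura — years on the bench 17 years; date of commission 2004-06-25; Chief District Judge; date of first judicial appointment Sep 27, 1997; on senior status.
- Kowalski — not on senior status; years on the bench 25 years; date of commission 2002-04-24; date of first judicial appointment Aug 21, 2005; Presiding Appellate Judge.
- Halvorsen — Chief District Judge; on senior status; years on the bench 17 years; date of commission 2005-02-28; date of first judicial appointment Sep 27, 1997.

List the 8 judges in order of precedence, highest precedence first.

Adeyemi, Espinoza, Halvorsen, Nakamura, Bianchi, Pereira, Kowalski, Eriksen

By the first rule: Adeyemi, Espinoza, Halvorsen, Nakamura, Bianchi and Pereira (each on senior status); then Kowalski and Eriksen (both not on senior status).
Among Adeyemi, Espinoza, Halvorsen, Nakamura, Bianchi and Pereira, by years on the bench (higher first): Adeyemi (27 years) before Espinoza, Halvorsen, Nakamura and Bianchi (17 years) before Pereira (3 years).
Espinoza, Halvorsen, Nakamura and Bianchi are each Chief District Judge, so the next rule applies.
Espinoza, Halvorsen, Nakamura and Bianchi all have date of first judicial appointment Sep 27, 1997, so the next rule applies.
Among Espinoza, Halvorsen, Nakamura and Bianchi, by date of commission (later first): Espinoza (2015-05-25) before Halvorsen (2005-02-28) before Nakamura (2004-06-25) before Bianchi (2004-04-25).
Kowalski and Eriksen both have years on the bench 25 years, so the next rule applies.
Kowalski and Eriksen are each Presiding Appellate Judge, so the next rule applies.
Kowalski and Eriksen both have date of first judicial appointment Aug 21, 2005, so the next rule applies.
Among Kowalski and Eriksen, by date of commission (later first): Kowalski (2002-04-24) before Eriksen (2000-11-18).
Full order: Adeyemi, Espinoza, Halvorsen, Nakamura, Bianchi, Pereira, Kowalski, Eriksen.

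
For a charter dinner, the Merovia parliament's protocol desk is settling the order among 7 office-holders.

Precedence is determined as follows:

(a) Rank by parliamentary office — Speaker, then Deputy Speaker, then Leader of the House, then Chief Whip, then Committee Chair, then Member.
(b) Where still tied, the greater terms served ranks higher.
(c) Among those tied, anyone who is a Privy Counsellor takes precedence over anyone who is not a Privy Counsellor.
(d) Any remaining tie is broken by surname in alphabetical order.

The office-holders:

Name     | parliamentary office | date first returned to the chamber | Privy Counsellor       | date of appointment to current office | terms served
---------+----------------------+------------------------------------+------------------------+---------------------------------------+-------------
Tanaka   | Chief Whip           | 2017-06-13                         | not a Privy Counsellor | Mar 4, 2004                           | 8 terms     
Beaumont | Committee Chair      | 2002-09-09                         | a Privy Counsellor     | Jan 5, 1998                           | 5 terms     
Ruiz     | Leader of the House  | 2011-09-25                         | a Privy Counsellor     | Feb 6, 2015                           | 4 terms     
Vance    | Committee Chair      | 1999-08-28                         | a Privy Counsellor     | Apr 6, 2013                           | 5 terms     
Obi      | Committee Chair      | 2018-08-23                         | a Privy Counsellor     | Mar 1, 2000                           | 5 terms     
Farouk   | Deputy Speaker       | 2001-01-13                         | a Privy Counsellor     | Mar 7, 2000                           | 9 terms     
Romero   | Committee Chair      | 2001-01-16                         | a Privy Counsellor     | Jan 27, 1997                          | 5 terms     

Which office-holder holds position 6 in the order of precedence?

Romero

By parliamentary office: Farouk (Deputy Speaker); then Ruiz (Leader of the House); then Tanaka (Chief Whip); then Beaumont, Obi, Romero and Vance (Committee Chair).
Beaumont, Obi, Romero and Vance all have terms served 5 terms, so the next rule applies.
Beaumont, Obi, Romero and Vance are each a Privy Counsellor, so the next rule applies.
Among Beaumont, Obi, Romero and Vance, alphabetically by surname: Beaumont before Obi before Romero before Vance.
Order: Farouk, Ruiz, Tanaka, Beaumont, Obi, Romero, Vance.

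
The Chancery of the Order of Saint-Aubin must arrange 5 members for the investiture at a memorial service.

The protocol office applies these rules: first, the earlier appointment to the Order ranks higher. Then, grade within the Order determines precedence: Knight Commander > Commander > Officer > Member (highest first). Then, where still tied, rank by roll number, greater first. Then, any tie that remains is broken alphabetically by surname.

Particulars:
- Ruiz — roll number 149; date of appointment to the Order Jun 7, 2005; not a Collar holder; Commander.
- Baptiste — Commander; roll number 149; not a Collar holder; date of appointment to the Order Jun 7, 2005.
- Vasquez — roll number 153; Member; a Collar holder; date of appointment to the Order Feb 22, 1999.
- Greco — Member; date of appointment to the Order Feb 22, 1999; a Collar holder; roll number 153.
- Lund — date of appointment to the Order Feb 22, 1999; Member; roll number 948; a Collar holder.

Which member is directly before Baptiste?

By date of appointment to the Order (earlier first): Lund, Greco and Vasquez (each Feb 22, 1999); then Baptiste and Ruiz (both Jun 7, 2005).
Lund, Greco and Vasquez are each Member, so the next rule applies.
Among Lund, Greco and Vasquez, by roll number (higher first): Lund (948) before Greco and Vasquez (153).
Among Greco and Vasquez, alphabetically by surname: Greco before Vasquez.
Baptiste and Ruiz are each Commander, so the next rule applies.
Baptiste and Ruiz both have roll number 149, so the next rule applies.
Among Baptiste and Ruiz, alphabetically by surname: Baptiste before Ruiz.
Order: Lund, Greco, Vasquez, Baptiste, Ruiz.

Vasquez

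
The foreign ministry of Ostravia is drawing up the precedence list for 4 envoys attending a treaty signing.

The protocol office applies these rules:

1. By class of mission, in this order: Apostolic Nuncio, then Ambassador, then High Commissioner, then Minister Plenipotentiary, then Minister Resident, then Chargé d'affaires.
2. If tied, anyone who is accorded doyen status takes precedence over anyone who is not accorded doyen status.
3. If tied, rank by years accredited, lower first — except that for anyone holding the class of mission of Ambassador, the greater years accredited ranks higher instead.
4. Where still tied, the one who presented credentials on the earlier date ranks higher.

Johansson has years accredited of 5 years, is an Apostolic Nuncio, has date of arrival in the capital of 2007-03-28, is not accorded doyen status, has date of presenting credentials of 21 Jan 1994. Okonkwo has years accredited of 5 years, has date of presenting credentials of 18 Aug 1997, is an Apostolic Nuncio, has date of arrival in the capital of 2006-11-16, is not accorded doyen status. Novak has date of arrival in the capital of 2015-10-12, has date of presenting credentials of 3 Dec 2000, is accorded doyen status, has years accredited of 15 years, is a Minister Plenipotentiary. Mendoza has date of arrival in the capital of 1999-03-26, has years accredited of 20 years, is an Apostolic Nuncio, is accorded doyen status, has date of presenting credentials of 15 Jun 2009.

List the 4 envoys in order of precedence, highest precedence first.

By class of mission: Mendoza, Johansson and Okonkwo (Apostolic Nuncio); then Novak (Minister Plenipotentiary).
Among Mendoza, Johansson and Okonkwo, accorded doyen status before not accorded doyen status: Mendoza (accorded doyen status) before Johansson and Okonkwo (not accorded doyen status).
Johansson and Okonkwo both have years accredited 5 years, so the next rule applies.
Among Johansson and Okonkwo, by date of presenting credentials (earlier first): Johansson (21 Jan 1994) before Okonkwo (18 Aug 1997).
Full order: Mendoza, Johansson, Okonkwo, Novak.

Mendoza, Johansson, Okonkwo, Novak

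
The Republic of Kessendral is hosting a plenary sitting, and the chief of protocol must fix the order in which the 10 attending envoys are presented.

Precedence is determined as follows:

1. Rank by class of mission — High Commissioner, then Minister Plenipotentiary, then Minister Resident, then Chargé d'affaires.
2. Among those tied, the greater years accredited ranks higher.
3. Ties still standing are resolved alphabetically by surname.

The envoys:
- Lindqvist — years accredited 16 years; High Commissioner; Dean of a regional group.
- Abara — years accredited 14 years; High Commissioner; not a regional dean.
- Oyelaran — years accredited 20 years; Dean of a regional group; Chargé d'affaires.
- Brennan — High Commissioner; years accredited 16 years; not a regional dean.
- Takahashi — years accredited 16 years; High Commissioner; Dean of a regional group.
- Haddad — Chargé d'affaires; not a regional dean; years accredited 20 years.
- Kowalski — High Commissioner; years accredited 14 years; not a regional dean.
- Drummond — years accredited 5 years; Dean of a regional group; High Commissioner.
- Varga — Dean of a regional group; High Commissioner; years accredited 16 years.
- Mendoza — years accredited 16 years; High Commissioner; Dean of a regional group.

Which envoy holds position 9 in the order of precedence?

By class of mission: Brennan, Lindqvist, Mendoza, Takahashi, Varga, Abara, Kowalski and Drummond (High Commissioner); then Haddad and Oyelaran (Chargé d'affaires).
Among Brennan, Lindqvist, Mendoza, Takahashi, Varga, Abara, Kowalski and Drummond, by years accredited (higher first): Brennan, Lindqvist, Mendoza, Takahashi and Varga (16 years) before Abara and Kowalski (14 years) before Drummond (5 years).
Among Brennan, Lindqvist, Mendoza, Takahashi and Varga, alphabetically by surname: Brennan before Lindqvist before Mendoza before Takahashi before Varga.
Among Abara and Kowalski, alphabetically by surname: Abara before Kowalski.
Haddad and Oyelaran both have years accredited 20 years, so the next rule applies.
Among Haddad and Oyelaran, alphabetically by surname: Haddad before Oyelaran.
Order: Brennan, Lindqvist, Mendoza, Takahashi, Varga, Abara, Kowalski, Drummond, Haddad, Oyelaran.

Haddad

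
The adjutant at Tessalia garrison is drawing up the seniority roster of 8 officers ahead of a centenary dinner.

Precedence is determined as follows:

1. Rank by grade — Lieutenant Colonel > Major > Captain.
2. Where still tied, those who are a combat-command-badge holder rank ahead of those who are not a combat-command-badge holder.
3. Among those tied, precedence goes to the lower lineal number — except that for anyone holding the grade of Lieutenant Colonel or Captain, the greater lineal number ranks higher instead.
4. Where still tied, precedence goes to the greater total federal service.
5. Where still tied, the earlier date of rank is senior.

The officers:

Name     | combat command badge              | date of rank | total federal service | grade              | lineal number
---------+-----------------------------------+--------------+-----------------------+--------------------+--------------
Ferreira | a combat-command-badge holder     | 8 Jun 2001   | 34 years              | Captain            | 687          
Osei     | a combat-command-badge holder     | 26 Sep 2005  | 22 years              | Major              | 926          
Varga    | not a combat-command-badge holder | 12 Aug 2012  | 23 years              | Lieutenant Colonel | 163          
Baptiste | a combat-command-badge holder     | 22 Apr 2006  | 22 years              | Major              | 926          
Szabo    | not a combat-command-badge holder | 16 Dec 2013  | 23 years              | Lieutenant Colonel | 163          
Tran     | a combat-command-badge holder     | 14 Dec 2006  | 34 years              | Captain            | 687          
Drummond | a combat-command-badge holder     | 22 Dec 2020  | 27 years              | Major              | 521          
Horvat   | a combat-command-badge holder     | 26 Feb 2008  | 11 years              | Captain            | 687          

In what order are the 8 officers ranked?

By grade: Varga and Szabo (Lieutenant Colonel); then Drummond, Osei and Baptiste (Major); then Ferreira, Tran and Horvat (Captain).
Varga and Szabo are each not a combat-command-badge holder, so the next rule applies.
Varga and Szabo both have lineal number 163, so the next rule applies.
Varga and Szabo both have total federal service 23 years, so the next rule applies.
Among Varga and Szabo, by date of rank (earlier first): Varga (12 Aug 2012) before Szabo (16 Dec 2013).
Drummond, Osei and Baptiste are each a combat-command-badge holder, so the next rule applies.
Among Drummond, Osei and Baptiste, by lineal number (lower first): Drummond (521) before Osei and Baptiste (926).
Osei and Baptiste both have total federal service 22 years, so the next rule applies.
Among Osei and Baptiste, by date of rank (earlier first): Osei (26 Sep 2005) before Baptiste (22 Apr 2006).
Ferreira, Tran and Horvat are each a combat-command-badge holder, so the next rule applies.
Ferreira, Tran and Horvat all have lineal number 687, so the next rule applies.
Among Ferreira, Tran and Horvat, by total federal service (higher first): Ferreira and Tran (34 years) before Horvat (11 years).
Among Ferreira and Tran, by date of rank (earlier first): Ferreira (8 Jun 2001) before Tran (14 Dec 2006).
Full order: Varga, Szabo, Drummond, Osei, Baptiste, Ferreira, Tran, Horvat.

Varga, Szabo, Drummond, Osei, Baptiste, Ferreira, Tran, Horvat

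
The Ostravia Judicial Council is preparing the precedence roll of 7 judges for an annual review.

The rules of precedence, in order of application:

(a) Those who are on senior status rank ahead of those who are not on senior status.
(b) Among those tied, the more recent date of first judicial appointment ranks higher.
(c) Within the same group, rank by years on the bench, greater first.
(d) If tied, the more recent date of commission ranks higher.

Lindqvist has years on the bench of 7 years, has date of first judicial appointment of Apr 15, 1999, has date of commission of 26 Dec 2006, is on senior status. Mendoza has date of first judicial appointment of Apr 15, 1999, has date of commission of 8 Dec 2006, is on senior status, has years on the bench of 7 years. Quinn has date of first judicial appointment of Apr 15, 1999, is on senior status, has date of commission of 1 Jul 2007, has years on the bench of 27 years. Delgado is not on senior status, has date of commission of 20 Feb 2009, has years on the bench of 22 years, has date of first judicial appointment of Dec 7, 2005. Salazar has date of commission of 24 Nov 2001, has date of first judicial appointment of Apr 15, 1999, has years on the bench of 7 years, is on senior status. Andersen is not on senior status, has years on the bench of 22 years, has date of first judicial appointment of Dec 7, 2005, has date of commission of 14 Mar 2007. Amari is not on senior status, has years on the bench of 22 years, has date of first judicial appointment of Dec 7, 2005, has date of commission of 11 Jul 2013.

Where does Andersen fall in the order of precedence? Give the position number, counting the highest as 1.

By the first rule: Quinn, Lindqvist, Mendoza and Salazar (each on senior status); then Amari, Delgado and Andersen (each not on senior status).
Quinn, Lindqvist, Mendoza and Salazar all have date of first judicial appointment Apr 15, 1999, so the next rule applies.
Among Quinn, Lindqvist, Mendoza and Salazar, by years on the bench (higher first): Quinn (27 years) before Lindqvist, Mendoza and Salazar (7 years).
Among Lindqvist, Mendoza and Salazar, by date of commission (later first): Lindqvist (26 Dec 2006) before Mendoza (8 Dec 2006) before Salazar (24 Nov 2001).
Amari, Delgado and Andersen all have date of first judicial appointment Dec 7, 2005, so the next rule applies.
Amari, Delgado and Andersen all have years on the bench 22 years, so the next rule applies.
Among Amari, Delgado and Andersen, by date of commission (later first): Amari (11 Jul 2013) before Delgado (20 Feb 2009) before Andersen (14 Mar 2007).
Order: Quinn, Lindqvist, Mendoza, Salazar, Amari, Delgado, Andersen. So position 7.

7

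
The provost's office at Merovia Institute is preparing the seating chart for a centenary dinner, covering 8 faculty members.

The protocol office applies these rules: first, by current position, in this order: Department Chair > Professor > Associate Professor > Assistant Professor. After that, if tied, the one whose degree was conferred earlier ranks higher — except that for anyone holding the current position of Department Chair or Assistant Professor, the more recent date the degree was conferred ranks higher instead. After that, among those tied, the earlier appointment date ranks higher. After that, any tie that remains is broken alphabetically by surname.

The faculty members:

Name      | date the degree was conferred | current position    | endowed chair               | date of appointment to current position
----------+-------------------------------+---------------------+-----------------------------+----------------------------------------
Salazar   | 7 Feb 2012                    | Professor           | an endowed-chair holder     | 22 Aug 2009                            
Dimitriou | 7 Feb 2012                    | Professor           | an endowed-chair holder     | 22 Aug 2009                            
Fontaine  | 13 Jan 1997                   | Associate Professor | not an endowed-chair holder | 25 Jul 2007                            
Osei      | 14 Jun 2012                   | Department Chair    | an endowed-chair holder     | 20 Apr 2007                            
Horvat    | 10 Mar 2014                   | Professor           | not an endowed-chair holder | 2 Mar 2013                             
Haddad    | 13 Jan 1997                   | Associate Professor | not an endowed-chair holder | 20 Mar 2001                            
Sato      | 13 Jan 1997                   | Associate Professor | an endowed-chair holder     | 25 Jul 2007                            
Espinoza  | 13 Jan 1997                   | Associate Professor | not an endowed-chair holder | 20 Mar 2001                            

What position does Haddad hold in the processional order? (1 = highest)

6

By current position: Osei (Department Chair); then Dimitriou, Salazar and Horvat (Professor); then Espinoza, Haddad, Fontaine and Sato (Associate Professor).
Among Dimitriou, Salazar and Horvat, by date the degree was conferred (earlier first): Dimitriou and Salazar (7 Feb 2012) before Horvat (10 Mar 2014).
Dimitriou and Salazar both have date of appointment to current position 22 Aug 2009, so the next rule applies.
Among Dimitriou and Salazar, alphabetically by surname: Dimitriou before Salazar.
Espinoza, Haddad, Fontaine and Sato all have date the degree was conferred 13 Jan 1997, so the next rule applies.
Among Espinoza, Haddad, Fontaine and Sato, by date of appointment to current position (earlier first): Espinoza and Haddad (20 Mar 2001) before Fontaine and Sato (25 Jul 2007).
Among Espinoza and Haddad, alphabetically by surname: Espinoza before Haddad.
Among Fontaine and Sato, alphabetically by surname: Fontaine before Sato.
Order: Osei, Dimitriou, Salazar, Horvat, Espinoza, Haddad, Fontaine, Sato. So position 6.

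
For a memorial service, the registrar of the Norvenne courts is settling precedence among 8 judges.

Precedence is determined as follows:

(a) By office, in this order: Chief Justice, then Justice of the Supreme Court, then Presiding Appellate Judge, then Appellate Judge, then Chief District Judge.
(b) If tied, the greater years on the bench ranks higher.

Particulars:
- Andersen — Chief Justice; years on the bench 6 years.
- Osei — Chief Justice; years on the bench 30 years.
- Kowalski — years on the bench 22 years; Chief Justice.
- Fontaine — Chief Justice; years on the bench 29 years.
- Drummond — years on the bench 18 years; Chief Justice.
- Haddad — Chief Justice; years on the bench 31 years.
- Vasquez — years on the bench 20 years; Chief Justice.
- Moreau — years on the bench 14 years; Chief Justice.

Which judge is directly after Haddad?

Osei

By office: Haddad, Osei, Fontaine, Kowalski, Vasquez, Drummond, Moreau and Andersen (Chief Justice).
Among Haddad, Osei, Fontaine, Kowalski, Vasquez, Drummond, Moreau and Andersen, by years on the bench (higher first): Haddad (31 years) before Osei (30 years) before Fontaine (29 years) before Kowalski (22 years) before Vasquez (20 years) before Drummond (18 years) before Moreau (14 years) before Andersen (6 years).
Order: Haddad, Osei, Fontaine, Kowalski, Vasquez, Drummond, Moreau, Andersen.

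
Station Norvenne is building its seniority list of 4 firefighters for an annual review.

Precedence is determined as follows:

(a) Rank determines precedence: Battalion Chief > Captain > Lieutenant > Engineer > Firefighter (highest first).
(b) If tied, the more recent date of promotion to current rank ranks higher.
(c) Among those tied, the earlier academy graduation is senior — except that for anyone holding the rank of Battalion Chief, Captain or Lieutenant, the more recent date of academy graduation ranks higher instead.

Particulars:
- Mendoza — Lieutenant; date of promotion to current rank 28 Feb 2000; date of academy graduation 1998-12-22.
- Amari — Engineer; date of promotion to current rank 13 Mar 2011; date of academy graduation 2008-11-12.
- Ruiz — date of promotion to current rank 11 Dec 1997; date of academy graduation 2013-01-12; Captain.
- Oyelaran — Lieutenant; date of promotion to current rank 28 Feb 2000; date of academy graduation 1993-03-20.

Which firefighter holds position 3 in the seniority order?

Oyelaran

By rank: Ruiz (Captain); then Mendoza and Oyelaran (Lieutenant); then Amari (Engineer).
Mendoza and Oyelaran both have date of promotion to current rank 28 Feb 2000, so the next rule applies.
Among Mendoza and Oyelaran, by date of academy graduation (later first) (reversed rule for this group): Mendoza (1998-12-22) before Oyelaran (1993-03-20).
Order: Ruiz, Mendoza, Oyelaran, Amari.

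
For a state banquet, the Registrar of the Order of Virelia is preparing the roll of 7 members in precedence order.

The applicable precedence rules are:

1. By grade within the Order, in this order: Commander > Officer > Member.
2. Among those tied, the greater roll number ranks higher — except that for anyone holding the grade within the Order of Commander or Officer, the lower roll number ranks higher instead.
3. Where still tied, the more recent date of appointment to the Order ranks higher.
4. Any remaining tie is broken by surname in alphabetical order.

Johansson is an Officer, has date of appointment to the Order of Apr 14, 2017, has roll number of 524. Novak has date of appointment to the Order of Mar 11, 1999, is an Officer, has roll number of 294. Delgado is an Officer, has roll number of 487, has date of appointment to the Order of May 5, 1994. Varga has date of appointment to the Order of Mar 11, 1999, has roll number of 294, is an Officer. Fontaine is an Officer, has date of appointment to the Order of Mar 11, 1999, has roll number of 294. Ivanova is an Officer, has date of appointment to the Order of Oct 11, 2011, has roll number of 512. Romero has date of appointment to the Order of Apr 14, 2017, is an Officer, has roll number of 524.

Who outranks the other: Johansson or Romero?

By grade within the Order: Fontaine, Novak, Varga, Delgado, Ivanova, Johansson and Romero (Officer).
Among Fontaine, Novak, Varga, Delgado, Ivanova, Johansson and Romero, by roll number (lower first) (reversed rule for this group): Fontaine, Novak and Varga (294) before Delgado (487) before Ivanova (512) before Johansson and Romero (524).
Fontaine, Novak and Varga all have date of appointment to the Order Mar 11, 1999, so the next rule applies.
Among Fontaine, Novak and Varga, alphabetically by surname: Fontaine before Novak before Varga.
Johansson and Romero both have date of appointment to the Order Apr 14, 2017, so the next rule applies.
Among Johansson and Romero, alphabetically by surname: Johansson before Romero.
So Johansson takes precedence.

Johansson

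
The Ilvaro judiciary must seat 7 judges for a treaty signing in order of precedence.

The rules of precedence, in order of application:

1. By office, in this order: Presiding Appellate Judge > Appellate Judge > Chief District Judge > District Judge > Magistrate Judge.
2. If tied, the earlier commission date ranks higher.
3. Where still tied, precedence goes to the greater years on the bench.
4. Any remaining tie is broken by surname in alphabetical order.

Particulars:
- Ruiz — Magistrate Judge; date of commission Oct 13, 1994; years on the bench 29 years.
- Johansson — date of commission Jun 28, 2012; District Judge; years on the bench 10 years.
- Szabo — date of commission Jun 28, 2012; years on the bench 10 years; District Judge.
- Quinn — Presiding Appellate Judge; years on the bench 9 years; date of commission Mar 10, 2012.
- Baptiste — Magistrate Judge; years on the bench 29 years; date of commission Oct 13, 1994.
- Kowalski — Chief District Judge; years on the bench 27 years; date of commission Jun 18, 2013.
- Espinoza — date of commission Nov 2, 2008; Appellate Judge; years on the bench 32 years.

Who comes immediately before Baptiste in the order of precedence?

Szabo

By office: Quinn (Presiding Appellate Judge); then Espinoza (Appellate Judge); then Kowalski (Chief District Judge); then Johansson and Szabo (District Judge); then Baptiste and Ruiz (Magistrate Judge).
Johansson and Szabo both have date of commission Jun 28, 2012, so the next rule applies.
Johansson and Szabo both have years on the bench 10 years, so the next rule applies.
Among Johansson and Szabo, alphabetically by surname: Johansson before Szabo.
Baptiste and Ruiz both have date of commission Oct 13, 1994, so the next rule applies.
Baptiste and Ruiz both have years on the bench 29 years, so the next rule applies.
Among Baptiste and Ruiz, alphabetically by surname: Baptiste before Ruiz.
Order: Quinn, Espinoza, Kowalski, Johansson, Szabo, Baptiste, Ruiz.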